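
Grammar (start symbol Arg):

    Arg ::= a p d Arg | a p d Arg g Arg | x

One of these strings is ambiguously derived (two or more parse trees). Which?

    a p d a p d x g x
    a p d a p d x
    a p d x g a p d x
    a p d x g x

a p d a p d x g x

a p d a p d x g x: 2 trees
a p d a p d x: 1 tree
a p d x g a p d x: 1 tree
a p d x g x: 1 tree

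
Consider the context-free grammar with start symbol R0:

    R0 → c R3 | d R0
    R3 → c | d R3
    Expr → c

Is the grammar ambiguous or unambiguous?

Unambiguous

(Expr is unreachable from R0, so its rules don't affect L(R0).) Each reachable nonterminal has at most one production per leading terminal, and all productions are right-linear; the derivation is determined token-by-token.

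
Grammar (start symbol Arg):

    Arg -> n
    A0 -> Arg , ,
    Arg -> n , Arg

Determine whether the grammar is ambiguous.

Only Arg is reachable from Arg; ignoring the rest: The reachable grammar is A → atom sep A | atom. Each atom is followed by either the separator (recurse) or end-of-string (stop) — no choice point.

Unambiguous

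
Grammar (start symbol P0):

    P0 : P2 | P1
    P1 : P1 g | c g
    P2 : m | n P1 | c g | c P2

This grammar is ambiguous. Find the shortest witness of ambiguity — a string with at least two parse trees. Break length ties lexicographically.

length 1: no string has ≥2 trees
length 2: c g has 2 parse trees

Two derivations of c g:
  P0 ⇒ P2 ⇒ c g
  P0 ⇒ P1 ⇒ c g

c g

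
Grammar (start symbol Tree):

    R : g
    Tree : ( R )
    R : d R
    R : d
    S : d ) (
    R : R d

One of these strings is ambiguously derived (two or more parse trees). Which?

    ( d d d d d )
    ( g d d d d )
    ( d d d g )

( d d d d d )

( d d d d d ): 16 trees
( g d d d d ): 1 tree
( d d d g ): 1 tree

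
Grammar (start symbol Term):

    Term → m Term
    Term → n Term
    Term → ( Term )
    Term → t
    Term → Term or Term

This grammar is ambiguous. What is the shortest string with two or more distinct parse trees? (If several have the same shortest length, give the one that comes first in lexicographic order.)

m t or t

length 1: no string has ≥2 trees
length 2: no string has ≥2 trees
length 3: no string has ≥2 trees
length 4: m t or t has 2 parse trees

Two derivations of m t or t:
  Term ⇒ m Term ⇒ m Term or Term ⇒ m t or Term ⇒ m t or t
  Term ⇒ Term or Term ⇒ m Term or Term ⇒ m t or Term ⇒ m t or t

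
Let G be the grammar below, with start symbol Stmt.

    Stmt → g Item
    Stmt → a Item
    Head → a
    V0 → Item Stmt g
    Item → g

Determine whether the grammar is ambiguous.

Unambiguous

Only Stmt, Item are reachable from Stmt; ignoring the rest: Restricted to the reachable nonterminals, every rule has the form A → t or A → t B, and no two rules for the same A share a first terminal. The grammar encodes a DFA — one run per string.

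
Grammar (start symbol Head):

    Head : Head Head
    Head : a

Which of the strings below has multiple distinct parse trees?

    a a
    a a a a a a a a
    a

a a a a a a a a

a a: 1 tree
a a a a a a a a: 429 trees
a: 1 tree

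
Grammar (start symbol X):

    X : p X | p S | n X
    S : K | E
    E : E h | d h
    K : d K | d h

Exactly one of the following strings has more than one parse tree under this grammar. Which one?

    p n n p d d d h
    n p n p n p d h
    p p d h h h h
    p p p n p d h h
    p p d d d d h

n p n p n p d h

p n n p d d d h: 1 tree
n p n p n p d h: 2 trees
p p d h h h h: 1 tree
p p p n p d h h: 1 tree
p p d d d d h: 1 tree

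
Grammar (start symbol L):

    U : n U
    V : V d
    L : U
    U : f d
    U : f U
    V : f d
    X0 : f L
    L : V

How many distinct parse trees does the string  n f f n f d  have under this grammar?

Parse trees for n f f n f d:
  [L [U n [U f [U f [U n [U f d]]]]]]

1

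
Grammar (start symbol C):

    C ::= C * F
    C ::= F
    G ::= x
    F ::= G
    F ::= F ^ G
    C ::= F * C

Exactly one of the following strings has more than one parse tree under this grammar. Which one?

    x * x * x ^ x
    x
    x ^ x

x * x * x ^ x

x * x * x ^ x: 4 trees
x: 1 tree
x ^ x: 1 tree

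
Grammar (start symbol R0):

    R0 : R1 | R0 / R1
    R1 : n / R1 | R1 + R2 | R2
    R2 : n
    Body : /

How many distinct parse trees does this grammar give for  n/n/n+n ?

7

Parse trees for n/n/n+n:
  [R0 [R1 n / [R1 n / [R1 [R1 [R2 n]] + [R2 n]]]]]
  [R0 [R1 n / [R1 [R1 n / [R1 [R2 n]]] + [R2 n]]]]
  [R0 [R1 [R1 n / [R1 n / [R1 [R2 n]]]] + [R2 n]]]
  [R0 [R0 [R1 [R2 n]]] / [R1 n / [R1 [R1 [R2 n]] + [R2 n]]]]
  [R0 [R0 [R1 [R2 n]]] / [R1 [R1 n / [R1 [R2 n]]] + [R2 n]]]
  [R0 [R0 [R1 n / [R1 [R2 n]]]] / [R1 [R1 [R2 n]] + [R2 n]]]
  [R0 [R0 [R0 [R1 [R2 n]]] / [R1 [R2 n]]] / [R1 [R1 [R2 n]] + [R2 n]]]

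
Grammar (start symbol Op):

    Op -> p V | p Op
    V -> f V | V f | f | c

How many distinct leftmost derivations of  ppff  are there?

2

Parse trees for ppff:
  [Op p [Op p [V f [V f]]]]
  [Op p [Op p [V [V f] f]]]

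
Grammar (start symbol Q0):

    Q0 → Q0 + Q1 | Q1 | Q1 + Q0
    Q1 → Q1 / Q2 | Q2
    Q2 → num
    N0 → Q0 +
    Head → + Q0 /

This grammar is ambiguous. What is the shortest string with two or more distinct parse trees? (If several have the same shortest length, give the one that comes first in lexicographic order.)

num + num

length 1: no string has ≥2 trees
length 3: num + num has 2 parse trees

Two derivations of num + num:
  Q0 ⇒ Q0 + Q1 ⇒ Q1 + Q1 ⇒ Q2 + Q1 ⇒ num + Q1 ⇒ num + Q2 ⇒ num + num
  Q0 ⇒ Q1 + Q0 ⇒ Q2 + Q0 ⇒ num + Q0 ⇒ num + Q1 ⇒ num + Q2 ⇒ num + num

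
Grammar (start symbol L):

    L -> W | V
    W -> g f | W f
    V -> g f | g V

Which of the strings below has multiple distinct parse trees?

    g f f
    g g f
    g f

g f

g f f: 1 tree
g g f: 1 tree
g f: 2 trees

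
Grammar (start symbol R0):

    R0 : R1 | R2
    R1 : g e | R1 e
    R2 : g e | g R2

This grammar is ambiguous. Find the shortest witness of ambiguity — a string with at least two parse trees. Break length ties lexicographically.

g e

length 2: g e has 2 parse trees

Two derivations of g e:
  R0 ⇒ R1 ⇒ g e
  R0 ⇒ R2 ⇒ g e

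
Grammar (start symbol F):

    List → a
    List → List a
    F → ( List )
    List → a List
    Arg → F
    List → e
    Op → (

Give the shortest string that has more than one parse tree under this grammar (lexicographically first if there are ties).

( a a )

length 3: no string has ≥2 trees
length 4: ( a a ) has 2 parse trees

Two derivations of ( a a ):
  F ⇒ ( List ) ⇒ ( List a ) ⇒ ( a a )
  F ⇒ ( List ) ⇒ ( a List ) ⇒ ( a a )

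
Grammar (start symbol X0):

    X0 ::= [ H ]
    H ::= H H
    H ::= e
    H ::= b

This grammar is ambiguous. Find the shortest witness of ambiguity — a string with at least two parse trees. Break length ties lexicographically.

[ b b b ]

length 3: no string has ≥2 trees
length 4: no string has ≥2 trees
length 5: [ b b b ] has 2 parse trees

Two derivations of [ b b b ]:
  X0 ⇒ [ H ] ⇒ [ H H ] ⇒ [ H H H ] ⇒ [ b H H ] ⇒ [ b b H ] ⇒ [ b b b ]
  X0 ⇒ [ H ] ⇒ [ H H ] ⇒ [ b H ] ⇒ [ b H H ] ⇒ [ b b H ] ⇒ [ b b b ]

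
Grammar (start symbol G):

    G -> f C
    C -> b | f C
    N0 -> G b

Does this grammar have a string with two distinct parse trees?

Only G, C are reachable from G; ignoring the rest: Restricted to the reachable nonterminals, every rule has the form A → t or A → t B, and no two rules for the same A share a first terminal. The grammar encodes a DFA — one run per string.

Unambiguous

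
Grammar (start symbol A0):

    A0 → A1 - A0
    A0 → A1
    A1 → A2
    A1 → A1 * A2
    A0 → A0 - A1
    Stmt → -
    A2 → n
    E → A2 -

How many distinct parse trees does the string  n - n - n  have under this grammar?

Parse trees for n - n - n:
  [A0 [A1 [A2 n]] - [A0 [A1 [A2 n]] - [A0 [A1 [A2 n]]]]]
  [A0 [A1 [A2 n]] - [A0 [A0 [A1 [A2 n]]] - [A1 [A2 n]]]]
  [A0 [A0 [A1 [A2 n]] - [A0 [A1 [A2 n]]]] - [A1 [A2 n]]]
  [A0 [A0 [A0 [A1 [A2 n]]] - [A1 [A2 n]]] - [A1 [A2 n]]]

4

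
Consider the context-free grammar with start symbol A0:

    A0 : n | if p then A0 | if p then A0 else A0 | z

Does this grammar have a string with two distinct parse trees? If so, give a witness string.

Ambiguous

Witness: if p then if p then n else n

Derivation 1: A0 ⇒ if p then A0 ⇒ if p then if p then A0 else A0 ⇒ if p then if p then n else A0 ⇒ if p then if p then n else n
Derivation 2: A0 ⇒ if p then A0 else A0 ⇒ if p then if p then A0 else A0 ⇒ if p then if p then n else A0 ⇒ if p then if p then n else n

Two distinct leftmost derivations for the same string.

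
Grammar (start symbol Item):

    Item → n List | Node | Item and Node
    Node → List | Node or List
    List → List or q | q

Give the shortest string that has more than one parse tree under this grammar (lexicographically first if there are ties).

q or q

length 1: no string has ≥2 trees
length 2: no string has ≥2 trees
length 3: q or q has 2 parse trees

Two derivations of q or q:
  Item ⇒ Node ⇒ List ⇒ List or q ⇒ q or q
  Item ⇒ Node ⇒ Node or List ⇒ List or List ⇒ q or List ⇒ q or q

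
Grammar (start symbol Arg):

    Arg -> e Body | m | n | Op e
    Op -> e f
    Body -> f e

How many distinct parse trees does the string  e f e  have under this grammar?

Parse trees for e f e:
  [Arg e [Body f e]]
  [Arg [Op e f] e]

2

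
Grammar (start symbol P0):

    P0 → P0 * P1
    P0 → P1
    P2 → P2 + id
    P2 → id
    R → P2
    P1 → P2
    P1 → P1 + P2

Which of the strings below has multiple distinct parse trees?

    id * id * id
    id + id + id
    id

id + id + id

id * id * id: 1 tree
id + id + id: 4 trees
id: 1 tree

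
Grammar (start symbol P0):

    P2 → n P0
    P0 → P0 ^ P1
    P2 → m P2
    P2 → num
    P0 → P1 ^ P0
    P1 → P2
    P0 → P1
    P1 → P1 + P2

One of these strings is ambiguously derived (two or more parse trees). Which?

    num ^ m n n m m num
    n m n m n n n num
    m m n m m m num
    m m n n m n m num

num ^ m n n m m num

num ^ m n n m m num: 2 trees
n m n m n n n num: 1 tree
m m n m m m num: 1 tree
m m n n m n m num: 1 tree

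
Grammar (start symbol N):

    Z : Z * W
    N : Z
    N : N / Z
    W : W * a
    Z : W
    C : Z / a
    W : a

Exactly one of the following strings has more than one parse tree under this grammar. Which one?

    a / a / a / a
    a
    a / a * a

a / a * a

a / a / a / a: 1 tree
a: 1 tree
a / a * a: 2 trees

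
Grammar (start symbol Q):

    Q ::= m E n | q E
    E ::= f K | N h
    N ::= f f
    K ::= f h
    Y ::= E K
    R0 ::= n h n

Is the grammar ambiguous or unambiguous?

Ambiguous

Witness: q f f h

Derivation 1: Q ⇒ q E ⇒ q f K ⇒ q f f h
Derivation 2: Q ⇒ q E ⇒ q N h ⇒ q f f h

Two distinct leftmost derivations for the same string.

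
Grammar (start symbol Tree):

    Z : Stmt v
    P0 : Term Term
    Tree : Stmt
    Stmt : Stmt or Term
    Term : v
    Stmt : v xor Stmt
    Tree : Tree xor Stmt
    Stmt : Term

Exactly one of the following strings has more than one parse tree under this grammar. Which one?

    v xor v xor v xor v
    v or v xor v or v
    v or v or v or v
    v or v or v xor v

v xor v xor v xor v: 8 trees
v or v xor v or v: 1 tree
v or v or v or v: 1 tree
v or v or v xor v: 1 tree

v xor v xor v xor v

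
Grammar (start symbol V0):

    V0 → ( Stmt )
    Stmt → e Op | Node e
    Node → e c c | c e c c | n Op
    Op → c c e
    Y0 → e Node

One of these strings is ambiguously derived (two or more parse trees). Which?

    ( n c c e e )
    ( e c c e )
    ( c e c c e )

( e c c e )

( n c c e e ): 1 tree
( e c c e ): 2 trees
( c e c c e ): 1 tree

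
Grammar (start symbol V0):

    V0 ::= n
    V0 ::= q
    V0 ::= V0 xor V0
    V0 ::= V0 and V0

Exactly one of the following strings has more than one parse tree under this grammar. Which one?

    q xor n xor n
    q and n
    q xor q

q xor n xor n: 2 trees
q and n: 1 tree
q xor q: 1 tree

q xor n xor n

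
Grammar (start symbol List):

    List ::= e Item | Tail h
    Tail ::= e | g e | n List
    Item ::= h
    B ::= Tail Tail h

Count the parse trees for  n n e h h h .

2

Parse trees for n n e h h h:
  [List [Tail n [List [Tail n [List e [Item h]]] h]] h]
  [List [Tail n [List [Tail n [List [Tail e] h]] h]] h]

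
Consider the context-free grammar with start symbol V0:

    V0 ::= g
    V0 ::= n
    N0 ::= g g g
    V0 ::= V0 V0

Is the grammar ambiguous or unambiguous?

Witness: g g g

Derivation 1: V0 ⇒ V0 V0 ⇒ g V0 ⇒ g V0 V0 ⇒ g g V0 ⇒ g g g
Derivation 2: V0 ⇒ V0 V0 ⇒ V0 V0 V0 ⇒ g V0 V0 ⇒ g g V0 ⇒ g g g

Two distinct leftmost derivations for the same string.

Ambiguous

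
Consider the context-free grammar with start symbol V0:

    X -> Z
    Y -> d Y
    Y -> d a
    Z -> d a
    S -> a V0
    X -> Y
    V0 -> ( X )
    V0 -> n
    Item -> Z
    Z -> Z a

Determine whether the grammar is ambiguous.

Witness: ( d a )

Derivation 1: V0 ⇒ ( X ) ⇒ ( Z ) ⇒ ( d a )
Derivation 2: V0 ⇒ ( X ) ⇒ ( Y ) ⇒ ( d a )

Two distinct leftmost derivations for the same string.

Ambiguous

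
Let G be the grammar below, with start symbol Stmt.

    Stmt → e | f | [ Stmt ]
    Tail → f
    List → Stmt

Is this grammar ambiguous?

Unambiguous

(Tail, List are unreachable from Stmt, so their rules don't affect L(Stmt).) Each string is a nest of matched brackets around a single atom. An opening bracket forces the recursive rule; an atom forces the base rule.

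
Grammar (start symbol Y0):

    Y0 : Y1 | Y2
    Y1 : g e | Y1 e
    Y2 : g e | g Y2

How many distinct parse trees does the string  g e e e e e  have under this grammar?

1

Parse trees for g e e e e e:
  [Y0 [Y1 [Y1 [Y1 [Y1 [Y1 g e] e] e] e] e]]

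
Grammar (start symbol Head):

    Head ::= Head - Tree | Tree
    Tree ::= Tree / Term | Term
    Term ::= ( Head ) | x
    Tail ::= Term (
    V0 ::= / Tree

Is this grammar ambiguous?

Only Head, Tree, Term are reachable from Head; ignoring the rest: Head → Head - Tree | Tree  ;  Tree → Tree / Term | Term  — a left-associative chain with Term at the bottom. Each string factors uniquely by precedence.

Unambiguous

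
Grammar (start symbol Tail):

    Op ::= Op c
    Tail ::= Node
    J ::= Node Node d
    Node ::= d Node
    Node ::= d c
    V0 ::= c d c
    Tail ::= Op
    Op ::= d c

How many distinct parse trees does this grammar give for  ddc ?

Parse trees for ddc:
  [Tail [Node d [Node d c]]]

1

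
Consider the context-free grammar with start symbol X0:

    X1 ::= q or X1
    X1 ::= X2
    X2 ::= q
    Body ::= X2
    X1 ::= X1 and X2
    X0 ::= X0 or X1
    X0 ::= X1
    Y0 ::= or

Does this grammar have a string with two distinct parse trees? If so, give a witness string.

Ambiguous

Witness: q or q

Derivation 1: X0 ⇒ X0 or X1 ⇒ X1 or X1 ⇒ X2 or X1 ⇒ q or X1 ⇒ q or X2 ⇒ q or q
Derivation 2: X0 ⇒ X1 ⇒ q or X1 ⇒ q or X2 ⇒ q or q

Two distinct leftmost derivations for the same string.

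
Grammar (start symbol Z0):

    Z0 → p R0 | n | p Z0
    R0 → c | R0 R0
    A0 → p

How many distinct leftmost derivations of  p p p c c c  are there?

Parse trees for p p p c c c:
  [Z0 p [Z0 p [Z0 p [R0 [R0 c] [R0 [R0 c] [R0 c]]]]]]
  [Z0 p [Z0 p [Z0 p [R0 [R0 [R0 c] [R0 c]] [R0 c]]]]]

2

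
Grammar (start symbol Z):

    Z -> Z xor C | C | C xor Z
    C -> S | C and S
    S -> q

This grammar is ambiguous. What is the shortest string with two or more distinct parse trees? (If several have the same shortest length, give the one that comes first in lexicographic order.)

q xor q

length 1: no string has ≥2 trees
length 3: q xor q has 2 parse trees

Two derivations of q xor q:
  Z ⇒ Z xor C ⇒ C xor C ⇒ S xor C ⇒ q xor C ⇒ q xor S ⇒ q xor q
  Z ⇒ C xor Z ⇒ S xor Z ⇒ q xor Z ⇒ q xor C ⇒ q xor S ⇒ q xor q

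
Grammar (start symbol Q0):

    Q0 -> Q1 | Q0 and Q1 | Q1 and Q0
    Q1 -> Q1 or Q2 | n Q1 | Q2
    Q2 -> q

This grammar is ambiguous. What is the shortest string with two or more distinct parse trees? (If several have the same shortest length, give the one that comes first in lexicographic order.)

q and q

length 1: no string has ≥2 trees
length 2: no string has ≥2 trees
length 3: q and q has 2 parse trees

Two derivations of q and q:
  Q0 ⇒ Q0 and Q1 ⇒ Q1 and Q1 ⇒ Q2 and Q1 ⇒ q and Q1 ⇒ q and Q2 ⇒ q and q
  Q0 ⇒ Q1 and Q0 ⇒ Q2 and Q0 ⇒ q and Q0 ⇒ q and Q1 ⇒ q and Q2 ⇒ q and q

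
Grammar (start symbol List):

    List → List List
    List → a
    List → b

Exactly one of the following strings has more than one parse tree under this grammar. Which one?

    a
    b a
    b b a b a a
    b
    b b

a: 1 tree
b a: 1 tree
b b a b a a: 42 trees
b: 1 tree
b b: 1 tree

b b a b a a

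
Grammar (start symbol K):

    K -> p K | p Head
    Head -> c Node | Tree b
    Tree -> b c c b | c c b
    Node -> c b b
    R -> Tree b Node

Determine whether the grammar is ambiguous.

Witness: p c c b b

Derivation 1: K ⇒ p Head ⇒ p c Node ⇒ p c c b b
Derivation 2: K ⇒ p Head ⇒ p Tree b ⇒ p c c b b

Two distinct leftmost derivations for the same string.

Ambiguous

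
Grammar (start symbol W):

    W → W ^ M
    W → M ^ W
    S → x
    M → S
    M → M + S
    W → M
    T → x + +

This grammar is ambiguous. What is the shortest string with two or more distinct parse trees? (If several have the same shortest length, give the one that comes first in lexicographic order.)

x ^ x

length 1: no string has ≥2 trees
length 3: x ^ x has 2 parse trees

Two derivations of x ^ x:
  W ⇒ W ^ M ⇒ M ^ M ⇒ S ^ M ⇒ x ^ M ⇒ x ^ S ⇒ x ^ x
  W ⇒ M ^ W ⇒ S ^ W ⇒ x ^ W ⇒ x ^ M ⇒ x ^ S ⇒ x ^ x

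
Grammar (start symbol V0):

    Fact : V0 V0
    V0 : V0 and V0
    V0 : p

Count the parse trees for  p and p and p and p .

5

Parse trees for p and p and p and p:
  [V0 [V0 p] and [V0 [V0 p] and [V0 [V0 p] and [V0 p]]]]
  [V0 [V0 p] and [V0 [V0 [V0 p] and [V0 p]] and [V0 p]]]
  [V0 [V0 [V0 p] and [V0 p]] and [V0 [V0 p] and [V0 p]]]
  [V0 [V0 [V0 p] and [V0 [V0 p] and [V0 p]]] and [V0 p]]
  [V0 [V0 [V0 [V0 p] and [V0 p]] and [V0 p]] and [V0 p]]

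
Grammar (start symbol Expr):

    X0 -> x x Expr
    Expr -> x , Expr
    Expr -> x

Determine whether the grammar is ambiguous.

Unambiguous

Only Expr is reachable from Expr; ignoring the rest: The reachable grammar is A → atom sep A | atom. Each atom is followed by either the separator (recurse) or end-of-string (stop) — no choice point.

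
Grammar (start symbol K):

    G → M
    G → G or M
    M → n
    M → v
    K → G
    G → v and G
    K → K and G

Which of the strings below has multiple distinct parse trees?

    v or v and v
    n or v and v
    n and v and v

n and v and v

v or v and v: 1 tree
n or v and v: 1 tree
n and v and v: 2 trees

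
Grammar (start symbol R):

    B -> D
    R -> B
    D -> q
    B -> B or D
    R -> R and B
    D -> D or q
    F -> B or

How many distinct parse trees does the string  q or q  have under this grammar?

2

Parse trees for q or q:
  [R [B [D [D q] or q]]]
  [R [B [B [D q]] or [D q]]]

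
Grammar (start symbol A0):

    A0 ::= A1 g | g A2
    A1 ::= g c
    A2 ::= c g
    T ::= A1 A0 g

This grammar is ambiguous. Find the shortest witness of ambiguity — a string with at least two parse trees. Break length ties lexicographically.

g c g

length 3: g c g has 2 parse trees

Two derivations of g c g:
  A0 ⇒ A1 g ⇒ g c g
  A0 ⇒ g A2 ⇒ g c g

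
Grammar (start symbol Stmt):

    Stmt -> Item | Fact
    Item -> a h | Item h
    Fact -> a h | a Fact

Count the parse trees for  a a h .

Parse trees for a a h:
  [Stmt [Fact a [Fact a h]]]

1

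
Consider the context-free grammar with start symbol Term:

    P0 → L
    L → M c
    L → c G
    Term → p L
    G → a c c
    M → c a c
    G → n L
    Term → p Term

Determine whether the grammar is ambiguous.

Witness: p c a c c

Derivation 1: Term ⇒ p L ⇒ p M c ⇒ p c a c c
Derivation 2: Term ⇒ p L ⇒ p c G ⇒ p c a c c

Two distinct leftmost derivations for the same string.

Ambiguous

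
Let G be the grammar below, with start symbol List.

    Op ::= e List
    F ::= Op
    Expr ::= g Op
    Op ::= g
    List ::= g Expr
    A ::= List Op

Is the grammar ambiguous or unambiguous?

Unambiguous

(A, F are unreachable from List, so their rules don't affect L(List).) Restricted to the reachable nonterminals, every rule has the form A → t or A → t B, and no two rules for the same A share a first terminal. The grammar encodes a DFA — one run per string.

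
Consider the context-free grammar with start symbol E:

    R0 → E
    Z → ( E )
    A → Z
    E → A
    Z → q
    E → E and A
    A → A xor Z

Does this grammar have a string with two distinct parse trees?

(R0 is unreachable from E, so its rules don't affect L(E).) The grammar is stratified — E handles 'and' (left-recursive), A handles 'xor', Z atoms. Each operator has a fixed associativity and precedence level, so every string has one parse.

Unambiguous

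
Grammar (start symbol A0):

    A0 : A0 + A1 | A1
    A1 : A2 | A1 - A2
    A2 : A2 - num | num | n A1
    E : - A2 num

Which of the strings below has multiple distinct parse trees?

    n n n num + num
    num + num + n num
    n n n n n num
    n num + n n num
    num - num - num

num - num - num

n n n num + num: 1 tree
num + num + n num: 1 tree
n n n n n num: 1 tree
n num + n n num: 1 tree
num - num - num: 4 trees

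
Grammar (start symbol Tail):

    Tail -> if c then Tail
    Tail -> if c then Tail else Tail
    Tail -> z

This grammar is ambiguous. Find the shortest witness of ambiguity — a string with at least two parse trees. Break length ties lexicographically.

length 1: no string has ≥2 trees
length 4: no string has ≥2 trees
length 6: no string has ≥2 trees
length 7: no string has ≥2 trees
length 9: if c then if c then z else z has 2 parse trees

Two derivations of if c then if c then z else z:
  Tail ⇒ if c then Tail ⇒ if c then if c then Tail else Tail ⇒ if c then if c then z else Tail ⇒ if c then if c then z else z
  Tail ⇒ if c then Tail else Tail ⇒ if c then if c then Tail else Tail ⇒ if c then if c then z else Tail ⇒ if c then if c then z else z

if c then if c then z else z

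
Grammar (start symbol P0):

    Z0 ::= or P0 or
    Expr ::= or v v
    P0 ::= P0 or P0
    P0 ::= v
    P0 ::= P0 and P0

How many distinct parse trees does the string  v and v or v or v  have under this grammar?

5

Parse trees for v and v or v or v:
  [P0 [P0 [P0 v] and [P0 v]] or [P0 [P0 v] or [P0 v]]]
  [P0 [P0 [P0 [P0 v] and [P0 v]] or [P0 v]] or [P0 v]]
  [P0 [P0 [P0 v] and [P0 [P0 v] or [P0 v]]] or [P0 v]]
  [P0 [P0 v] and [P0 [P0 v] or [P0 [P0 v] or [P0 v]]]]
  [P0 [P0 v] and [P0 [P0 [P0 v] or [P0 v]] or [P0 v]]]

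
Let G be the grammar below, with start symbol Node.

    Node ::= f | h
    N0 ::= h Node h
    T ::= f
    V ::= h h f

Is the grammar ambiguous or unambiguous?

(N0, T, V are unreachable from Node, so their rules don't affect L(Node).) Each reachable nonterminal has at most one production per leading terminal, and all productions are right-linear; the derivation is determined token-by-token.

Unambiguous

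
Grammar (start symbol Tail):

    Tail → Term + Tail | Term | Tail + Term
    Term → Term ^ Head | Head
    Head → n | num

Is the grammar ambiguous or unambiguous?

Ambiguous

Witness: n + n

Derivation 1: Tail ⇒ Term + Tail ⇒ Head + Tail ⇒ n + Tail ⇒ n + Term ⇒ n + Head ⇒ n + n
Derivation 2: Tail ⇒ Tail + Term ⇒ Term + Term ⇒ Head + Term ⇒ n + Term ⇒ n + Head ⇒ n + n

Two distinct leftmost derivations for the same string.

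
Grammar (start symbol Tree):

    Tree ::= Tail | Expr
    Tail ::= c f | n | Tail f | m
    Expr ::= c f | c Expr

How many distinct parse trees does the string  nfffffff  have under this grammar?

Parse trees for nfffffff:
  [Tree [Tail [Tail [Tail [Tail [Tail [Tail [Tail [Tail n] f] f] f] f] f] f] f]]

1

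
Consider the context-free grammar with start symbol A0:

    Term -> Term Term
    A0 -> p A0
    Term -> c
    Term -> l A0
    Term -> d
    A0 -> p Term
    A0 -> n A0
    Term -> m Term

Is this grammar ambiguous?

Witness: p c c c

Derivation 1: A0 ⇒ p Term ⇒ p Term Term ⇒ p Term Term Term ⇒ p c Term Term ⇒ p c c Term ⇒ p c c c
Derivation 2: A0 ⇒ p Term ⇒ p Term Term ⇒ p c Term ⇒ p c Term Term ⇒ p c c Term ⇒ p c c c

Two distinct leftmost derivations for the same string.

Ambiguous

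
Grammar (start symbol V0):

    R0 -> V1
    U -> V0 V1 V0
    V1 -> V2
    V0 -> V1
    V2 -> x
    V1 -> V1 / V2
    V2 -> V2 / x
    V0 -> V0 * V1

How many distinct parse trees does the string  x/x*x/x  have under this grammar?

Parse trees for x/x*x/x:
  [V0 [V0 [V1 [V2 [V2 x] / x]]] * [V1 [V2 [V2 x] / x]]]
  [V0 [V0 [V1 [V2 [V2 x] / x]]] * [V1 [V1 [V2 x]] / [V2 x]]]
  [V0 [V0 [V1 [V1 [V2 x]] / [V2 x]]] * [V1 [V2 [V2 x] / x]]]
  [V0 [V0 [V1 [V1 [V2 x]] / [V2 x]]] * [V1 [V1 [V2 x]] / [V2 x]]]

4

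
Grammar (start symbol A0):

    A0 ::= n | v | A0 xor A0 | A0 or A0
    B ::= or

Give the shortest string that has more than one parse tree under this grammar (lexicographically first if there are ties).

n or n or n

length 1: no string has ≥2 trees
length 3: no string has ≥2 trees
length 5: n or n or n has 2 parse trees

Two derivations of n or n or n:
  A0 ⇒ A0 or A0 ⇒ n or A0 ⇒ n or A0 or A0 ⇒ n or n or A0 ⇒ n or n or n
  A0 ⇒ A0 or A0 ⇒ A0 or A0 or A0 ⇒ n or A0 or A0 ⇒ n or n or A0 ⇒ n or n or n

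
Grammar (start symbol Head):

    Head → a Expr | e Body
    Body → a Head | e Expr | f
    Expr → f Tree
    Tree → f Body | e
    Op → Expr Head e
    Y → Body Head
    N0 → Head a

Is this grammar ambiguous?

Unambiguous

(Op, Y, N0 are unreachable from Head, so their rules don't affect L(Head).) The reachable rules are right-linear with at most one rule per (nonterminal, next-terminal) pair. Each input token forces the next rule, so parsing is deterministic.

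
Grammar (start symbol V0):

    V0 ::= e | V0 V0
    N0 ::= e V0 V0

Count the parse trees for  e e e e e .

Parse trees for e e e e e (showing first 6 of 14):
  [V0 [V0 e] [V0 [V0 e] [V0 [V0 e] [V0 [V0 e] [V0 e]]]]]
  [V0 [V0 e] [V0 [V0 e] [V0 [V0 [V0 e] [V0 e]] [V0 e]]]]
  [V0 [V0 e] [V0 [V0 [V0 e] [V0 e]] [V0 [V0 e] [V0 e]]]]
  [V0 [V0 e] [V0 [V0 [V0 e] [V0 [V0 e] [V0 e]]] [V0 e]]]
  [V0 [V0 e] [V0 [V0 [V0 [V0 e] [V0 e]] [V0 e]] [V0 e]]]
  [V0 [V0 [V0 e] [V0 e]] [V0 [V0 e] [V0 [V0 e] [V0 e]]]]

14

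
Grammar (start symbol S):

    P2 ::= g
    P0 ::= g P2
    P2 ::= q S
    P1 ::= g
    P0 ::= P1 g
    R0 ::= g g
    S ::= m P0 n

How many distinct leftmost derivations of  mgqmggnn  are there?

Parse trees for mgqmggnn:
  [S m [P0 g [P2 q [S m [P0 g [P2 g]] n]]] n]
  [S m [P0 g [P2 q [S m [P0 [P1 g] g] n]]] n]

2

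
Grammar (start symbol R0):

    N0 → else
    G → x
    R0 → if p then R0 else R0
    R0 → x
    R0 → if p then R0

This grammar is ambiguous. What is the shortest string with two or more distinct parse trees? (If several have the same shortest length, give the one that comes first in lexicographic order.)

length 1: no string has ≥2 trees
length 4: no string has ≥2 trees
length 6: no string has ≥2 trees
length 7: no string has ≥2 trees
length 9: if p then if p then x else x has 2 parse trees

Two derivations of if p then if p then x else x:
  R0 ⇒ if p then R0 else R0 ⇒ if p then if p then R0 else R0 ⇒ if p then if p then x else R0 ⇒ if p then if p then x else x
  R0 ⇒ if p then R0 ⇒ if p then if p then R0 else R0 ⇒ if p then if p then x else R0 ⇒ if p then if p then x else x

if p then if p then x else x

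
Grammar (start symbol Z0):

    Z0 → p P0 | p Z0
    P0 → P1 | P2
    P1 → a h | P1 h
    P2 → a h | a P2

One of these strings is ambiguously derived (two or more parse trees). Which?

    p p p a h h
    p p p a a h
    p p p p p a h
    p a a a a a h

p p p a h h: 1 tree
p p p a a h: 1 tree
p p p p p a h: 2 trees
p a a a a a h: 1 tree

p p p p p a h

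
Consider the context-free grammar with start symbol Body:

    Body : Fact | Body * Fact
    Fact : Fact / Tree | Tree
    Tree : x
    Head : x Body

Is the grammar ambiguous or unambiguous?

Unambiguous

(Head is unreachable from Body, so its rules don't affect L(Body).) This is a standard precedence ladder (Body over Fact over Tree), with each level left-recursive on its own operator ('*' at Body, '/' at Fact). That structure is LR(1), hence unambiguous.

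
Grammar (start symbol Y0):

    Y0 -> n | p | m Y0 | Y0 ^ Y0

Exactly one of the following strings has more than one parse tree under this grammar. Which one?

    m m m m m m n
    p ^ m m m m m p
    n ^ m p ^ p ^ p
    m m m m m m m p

n ^ m p ^ p ^ p

m m m m m m n: 1 tree
p ^ m m m m m p: 1 tree
n ^ m p ^ p ^ p: 9 trees
m m m m m m m p: 1 tree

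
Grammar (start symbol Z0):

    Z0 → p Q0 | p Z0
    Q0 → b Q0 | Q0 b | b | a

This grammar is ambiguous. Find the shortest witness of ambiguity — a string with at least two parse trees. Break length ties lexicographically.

length 2: no string has ≥2 trees
length 3: p b b has 2 parse trees

Two derivations of p b b:
  Z0 ⇒ p Q0 ⇒ p b Q0 ⇒ p b b
  Z0 ⇒ p Q0 ⇒ p Q0 b ⇒ p b b

p b b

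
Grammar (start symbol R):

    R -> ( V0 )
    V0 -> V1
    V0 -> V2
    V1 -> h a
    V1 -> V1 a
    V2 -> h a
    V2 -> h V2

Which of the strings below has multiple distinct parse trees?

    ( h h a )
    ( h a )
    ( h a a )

( h a )

( h h a ): 1 tree
( h a ): 2 trees
( h a a ): 1 tree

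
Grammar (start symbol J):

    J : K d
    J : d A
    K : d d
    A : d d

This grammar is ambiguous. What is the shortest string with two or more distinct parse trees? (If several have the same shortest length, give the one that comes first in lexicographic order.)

length 3: d d d has 2 parse trees

Two derivations of d d d:
  J ⇒ K d ⇒ d d d
  J ⇒ d A ⇒ d d d

d d d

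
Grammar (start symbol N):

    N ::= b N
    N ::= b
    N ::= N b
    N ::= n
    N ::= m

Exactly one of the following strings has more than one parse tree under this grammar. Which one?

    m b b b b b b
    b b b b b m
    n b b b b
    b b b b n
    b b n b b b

m b b b b b b: 1 tree
b b b b b m: 1 tree
n b b b b: 1 tree
b b b b n: 1 tree
b b n b b b: 10 trees

b b n b b b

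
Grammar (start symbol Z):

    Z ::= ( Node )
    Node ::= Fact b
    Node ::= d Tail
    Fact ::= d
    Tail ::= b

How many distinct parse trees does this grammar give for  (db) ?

2

Parse trees for (db):
  [Z ( [Node [Fact d] b] )]
  [Z ( [Node d [Tail b]] )]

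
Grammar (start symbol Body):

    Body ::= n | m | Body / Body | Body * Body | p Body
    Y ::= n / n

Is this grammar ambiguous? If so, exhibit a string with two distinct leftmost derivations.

Witness: p m * m

Derivation 1: Body ⇒ Body * Body ⇒ p Body * Body ⇒ p m * Body ⇒ p m * m
Derivation 2: Body ⇒ p Body ⇒ p Body * Body ⇒ p m * Body ⇒ p m * m

Two distinct leftmost derivations for the same string.

Ambiguous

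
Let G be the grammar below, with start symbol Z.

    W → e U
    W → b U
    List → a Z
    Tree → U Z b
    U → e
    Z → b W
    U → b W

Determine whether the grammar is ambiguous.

Unambiguous

(Tree, List are unreachable from Z, so their rules don't affect L(Z).) The reachable rules are right-linear with at most one rule per (nonterminal, next-terminal) pair. Each input token forces the next rule, so parsing is deterministic.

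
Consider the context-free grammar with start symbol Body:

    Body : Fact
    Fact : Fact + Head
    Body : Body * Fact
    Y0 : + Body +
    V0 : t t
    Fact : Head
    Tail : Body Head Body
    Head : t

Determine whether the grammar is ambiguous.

Unambiguous

Only Body, Fact, Head are reachable from Body; ignoring the rest: This is a standard precedence ladder (Body over Fact over Head), with each level left-recursive on its own operator ('*' at Body, '+' at Fact). That structure is LR(1), hence unambiguous.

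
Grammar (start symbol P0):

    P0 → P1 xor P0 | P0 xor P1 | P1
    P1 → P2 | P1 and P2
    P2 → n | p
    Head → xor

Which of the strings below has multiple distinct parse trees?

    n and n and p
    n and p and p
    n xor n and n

n xor n and n

n and n and p: 1 tree
n and p and p: 1 tree
n xor n and n: 2 trees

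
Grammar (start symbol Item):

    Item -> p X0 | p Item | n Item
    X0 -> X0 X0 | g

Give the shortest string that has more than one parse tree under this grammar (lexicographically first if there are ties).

p g g g

length 2: no string has ≥2 trees
length 3: no string has ≥2 trees
length 4: p g g g has 2 parse trees

Two derivations of p g g g:
  Item ⇒ p X0 ⇒ p X0 X0 ⇒ p X0 X0 X0 ⇒ p g X0 X0 ⇒ p g g X0 ⇒ p g g g
  Item ⇒ p X0 ⇒ p X0 X0 ⇒ p g X0 ⇒ p g X0 X0 ⇒ p g g X0 ⇒ p g g g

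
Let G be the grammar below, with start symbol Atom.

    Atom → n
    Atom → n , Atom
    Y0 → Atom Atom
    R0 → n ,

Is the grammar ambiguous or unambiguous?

(Y0, R0 are unreachable from Atom, so their rules don't affect L(Atom).) Right-recursive list with a separator: after each atom, whether the separator follows determines the rule. One parse per string.

Unambiguous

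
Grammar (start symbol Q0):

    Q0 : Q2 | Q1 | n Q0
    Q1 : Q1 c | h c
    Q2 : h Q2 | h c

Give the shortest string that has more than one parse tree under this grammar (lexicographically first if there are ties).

h c

length 2: h c has 2 parse trees

Two derivations of h c:
  Q0 ⇒ Q2 ⇒ h c
  Q0 ⇒ Q1 ⇒ h c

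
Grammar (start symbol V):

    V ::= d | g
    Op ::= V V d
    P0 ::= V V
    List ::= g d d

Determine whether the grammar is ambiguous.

(Op, P0, List are unreachable from V, so their rules don't affect L(V).) Each reachable nonterminal has at most one production per leading terminal, and all productions are right-linear; the derivation is determined token-by-token.

Unambiguous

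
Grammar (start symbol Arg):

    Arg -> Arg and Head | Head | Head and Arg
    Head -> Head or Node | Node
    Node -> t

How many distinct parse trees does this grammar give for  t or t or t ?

1

Parse trees for t or t or t:
  [Arg [Head [Head [Head [Node t]] or [Node t]] or [Node t]]]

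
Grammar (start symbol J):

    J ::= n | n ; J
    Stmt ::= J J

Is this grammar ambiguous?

Only J is reachable from J; ignoring the rest: The reachable grammar is A → atom sep A | atom. Each atom is followed by either the separator (recurse) or end-of-string (stop) — no choice point.

Unambiguous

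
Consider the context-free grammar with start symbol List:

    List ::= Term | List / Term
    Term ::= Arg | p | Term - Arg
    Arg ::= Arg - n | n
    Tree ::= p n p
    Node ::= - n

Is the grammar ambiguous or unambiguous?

Ambiguous

Witness: n - n

Derivation 1: List ⇒ Term ⇒ Arg ⇒ Arg - n ⇒ n - n
Derivation 2: List ⇒ Term ⇒ Term - Arg ⇒ Arg - Arg ⇒ n - Arg ⇒ n - n

Two distinct leftmost derivations for the same string.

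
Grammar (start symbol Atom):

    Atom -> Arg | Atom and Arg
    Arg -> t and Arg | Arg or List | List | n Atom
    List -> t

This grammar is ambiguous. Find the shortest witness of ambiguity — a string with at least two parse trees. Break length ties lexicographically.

t and t

length 1: no string has ≥2 trees
length 2: no string has ≥2 trees
length 3: t and t has 2 parse trees

Two derivations of t and t:
  Atom ⇒ Arg ⇒ t and Arg ⇒ t and List ⇒ t and t
  Atom ⇒ Atom and Arg ⇒ Arg and Arg ⇒ List and Arg ⇒ t and Arg ⇒ t and List ⇒ t and t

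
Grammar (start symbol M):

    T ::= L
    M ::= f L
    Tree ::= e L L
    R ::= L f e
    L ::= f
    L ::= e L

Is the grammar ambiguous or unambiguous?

(R, T, Tree are unreachable from M, so their rules don't affect L(M).) Each reachable nonterminal has at most one production per leading terminal, and all productions are right-linear; the derivation is determined token-by-token.

Unambiguous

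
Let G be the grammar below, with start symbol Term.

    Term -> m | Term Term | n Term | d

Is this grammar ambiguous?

Ambiguous

Witness: d d d

Derivation 1: Term ⇒ Term Term ⇒ Term Term Term ⇒ d Term Term ⇒ d d Term ⇒ d d d
Derivation 2: Term ⇒ Term Term ⇒ d Term ⇒ d Term Term ⇒ d d Term ⇒ d d d

Two distinct leftmost derivations for the same string.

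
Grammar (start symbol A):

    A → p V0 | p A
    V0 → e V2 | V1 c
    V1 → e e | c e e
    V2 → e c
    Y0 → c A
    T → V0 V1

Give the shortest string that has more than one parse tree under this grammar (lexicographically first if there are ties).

p e e c

length 4: p e e c has 2 parse trees

Two derivations of p e e c:
  A ⇒ p V0 ⇒ p e V2 ⇒ p e e c
  A ⇒ p V0 ⇒ p V1 c ⇒ p e e c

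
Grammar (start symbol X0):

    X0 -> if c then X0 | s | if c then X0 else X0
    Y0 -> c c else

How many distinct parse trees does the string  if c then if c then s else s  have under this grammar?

Parse trees for if c then if c then s else s:
  [X0 if c then [X0 if c then [X0 s] else [X0 s]]]
  [X0 if c then [X0 if c then [X0 s]] else [X0 s]]

2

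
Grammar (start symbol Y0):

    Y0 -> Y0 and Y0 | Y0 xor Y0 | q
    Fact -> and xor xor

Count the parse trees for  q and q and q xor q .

5

Parse trees for q and q and q xor q:
  [Y0 [Y0 q] and [Y0 [Y0 q] and [Y0 [Y0 q] xor [Y0 q]]]]
  [Y0 [Y0 q] and [Y0 [Y0 [Y0 q] and [Y0 q]] xor [Y0 q]]]
  [Y0 [Y0 [Y0 q] and [Y0 q]] and [Y0 [Y0 q] xor [Y0 q]]]
  [Y0 [Y0 [Y0 q] and [Y0 [Y0 q] and [Y0 q]]] xor [Y0 q]]
  [Y0 [Y0 [Y0 [Y0 q] and [Y0 q]] and [Y0 q]] xor [Y0 q]]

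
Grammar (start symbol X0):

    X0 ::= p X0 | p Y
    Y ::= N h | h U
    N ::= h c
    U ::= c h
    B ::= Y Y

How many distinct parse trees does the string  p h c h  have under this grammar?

Parse trees for p h c h:
  [X0 p [Y [N h c] h]]
  [X0 p [Y h [U c h]]]

2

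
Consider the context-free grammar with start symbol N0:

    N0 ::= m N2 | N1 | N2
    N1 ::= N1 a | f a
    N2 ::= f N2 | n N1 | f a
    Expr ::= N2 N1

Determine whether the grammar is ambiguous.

Ambiguous

Witness: f a

Derivation 1: N0 ⇒ N1 ⇒ f a
Derivation 2: N0 ⇒ N2 ⇒ f a

Two distinct leftmost derivations for the same string.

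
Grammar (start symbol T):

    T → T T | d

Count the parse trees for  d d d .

Parse trees for d d d:
  [T [T d] [T [T d] [T d]]]
  [T [T [T d] [T d]] [T d]]

2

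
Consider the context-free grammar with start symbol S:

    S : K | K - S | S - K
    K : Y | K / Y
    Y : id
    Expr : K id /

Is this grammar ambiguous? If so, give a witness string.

Witness: id - id

Derivation 1: S ⇒ K - S ⇒ Y - S ⇒ id - S ⇒ id - K ⇒ id - Y ⇒ id - id
Derivation 2: S ⇒ S - K ⇒ K - K ⇒ Y - K ⇒ id - K ⇒ id - Y ⇒ id - id

Two distinct leftmost derivations for the same string.

Ambiguous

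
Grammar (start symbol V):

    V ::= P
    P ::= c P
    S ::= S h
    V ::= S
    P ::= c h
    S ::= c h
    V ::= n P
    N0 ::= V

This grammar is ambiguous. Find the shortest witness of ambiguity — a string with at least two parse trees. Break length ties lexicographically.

c h

length 2: c h has 2 parse trees

Two derivations of c h:
  V ⇒ P ⇒ c h
  V ⇒ S ⇒ c h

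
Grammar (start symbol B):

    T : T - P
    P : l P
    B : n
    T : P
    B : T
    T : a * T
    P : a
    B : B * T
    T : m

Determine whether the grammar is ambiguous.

Ambiguous

Witness: a * a

Derivation 1: B ⇒ T ⇒ a * T ⇒ a * P ⇒ a * a
Derivation 2: B ⇒ B * T ⇒ T * T ⇒ P * T ⇒ a * T ⇒ a * P ⇒ a * a

Two distinct leftmost derivations for the same string.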